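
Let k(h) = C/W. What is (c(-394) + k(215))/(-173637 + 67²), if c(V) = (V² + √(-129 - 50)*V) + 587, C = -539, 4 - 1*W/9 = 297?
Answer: -205452895/223021638 + 197*I*√179/84574 ≈ -0.92122 + 0.031164*I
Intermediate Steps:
W = -2637 (W = 36 - 9*297 = 36 - 2673 = -2637)
c(V) = 587 + V² + I*V*√179 (c(V) = (V² + √(-179)*V) + 587 = (V² + (I*√179)*V) + 587 = (V² + I*V*√179) + 587 = 587 + V² + I*V*√179)
k(h) = 539/2637 (k(h) = -539/(-2637) = -539*(-1/2637) = 539/2637)
(c(-394) + k(215))/(-173637 + 67²) = ((587 + (-394)² + I*(-394)*√179) + 539/2637)/(-173637 + 67²) = ((587 + 155236 - 394*I*√179) + 539/2637)/(-173637 + 4489) = ((155823 - 394*I*√179) + 539/2637)/(-169148) = (410905790/2637 - 394*I*√179)*(-1/169148) = -205452895/223021638 + 197*I*√179/84574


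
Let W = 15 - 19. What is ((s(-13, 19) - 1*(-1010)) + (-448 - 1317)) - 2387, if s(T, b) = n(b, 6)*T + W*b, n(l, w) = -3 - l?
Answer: -2932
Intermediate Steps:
W = -4
s(T, b) = -4*b + T*(-3 - b) (s(T, b) = (-3 - b)*T - 4*b = T*(-3 - b) - 4*b = -4*b + T*(-3 - b))
((s(-13, 19) - 1*(-1010)) + (-448 - 1317)) - 2387 = (((-4*19 - 1*(-13)*(3 + 19)) - 1*(-1010)) + (-448 - 1317)) - 2387 = (((-76 - 1*(-13)*22) + 1010) - 1765) - 2387 = (((-76 + 286) + 1010) - 1765) - 2387 = ((210 + 1010) - 1765) - 2387 = (1220 - 1765) - 2387 = -545 - 2387 = -2932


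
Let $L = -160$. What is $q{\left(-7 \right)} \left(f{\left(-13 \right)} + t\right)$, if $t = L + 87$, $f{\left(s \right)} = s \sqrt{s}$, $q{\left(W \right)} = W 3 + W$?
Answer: $2044 + 364 i \sqrt{13} \approx 2044.0 + 1312.4 i$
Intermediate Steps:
$q{\left(W \right)} = 4 W$ ($q{\left(W \right)} = 3 W + W = 4 W$)
$f{\left(s \right)} = s^{\frac{3}{2}}$
$t = -73$ ($t = -160 + 87 = -73$)
$q{\left(-7 \right)} \left(f{\left(-13 \right)} + t\right) = 4 \left(-7\right) \left(\left(-13\right)^{\frac{3}{2}} - 73\right) = - 28 \left(- 13 i \sqrt{13} - 73\right) = - 28 \left(-73 - 13 i \sqrt{13}\right) = 2044 + 364 i \sqrt{13}$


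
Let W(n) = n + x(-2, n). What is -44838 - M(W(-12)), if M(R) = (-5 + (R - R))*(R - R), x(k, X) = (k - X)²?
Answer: -44838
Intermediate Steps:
W(n) = n + (2 + n)² (W(n) = n + (n - 1*(-2))² = n + (n + 2)² = n + (2 + n)²)
M(R) = 0 (M(R) = (-5 + 0)*0 = -5*0 = 0)
-44838 - M(W(-12)) = -44838 - 1*0 = -44838 + 0 = -44838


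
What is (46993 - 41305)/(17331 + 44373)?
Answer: 79/857 ≈ 0.092182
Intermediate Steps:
(46993 - 41305)/(17331 + 44373) = 5688/61704 = 5688*(1/61704) = 79/857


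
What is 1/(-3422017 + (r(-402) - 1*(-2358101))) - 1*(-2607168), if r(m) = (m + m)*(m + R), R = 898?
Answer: 3813504633599/1462700 ≈ 2.6072e+6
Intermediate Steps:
r(m) = 2*m*(898 + m) (r(m) = (m + m)*(m + 898) = (2*m)*(898 + m) = 2*m*(898 + m))
1/(-3422017 + (r(-402) - 1*(-2358101))) - 1*(-2607168) = 1/(-3422017 + (2*(-402)*(898 - 402) - 1*(-2358101))) - 1*(-2607168) = 1/(-3422017 + (2*(-402)*496 + 2358101)) + 2607168 = 1/(-3422017 + (-398784 + 2358101)) + 2607168 = 1/(-3422017 + 1959317) + 2607168 = 1/(-1462700) + 2607168 = -1/1462700 + 2607168 = 3813504633599/1462700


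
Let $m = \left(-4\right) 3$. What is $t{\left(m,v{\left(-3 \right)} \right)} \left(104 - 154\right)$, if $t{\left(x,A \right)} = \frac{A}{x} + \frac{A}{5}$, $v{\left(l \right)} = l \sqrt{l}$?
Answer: $\frac{35 i \sqrt{3}}{2} \approx 30.311 i$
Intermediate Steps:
$v{\left(l \right)} = l^{\frac{3}{2}}$
$m = -12$
$t{\left(x,A \right)} = \frac{A}{5} + \frac{A}{x}$ ($t{\left(x,A \right)} = \frac{A}{x} + A \frac{1}{5} = \frac{A}{x} + \frac{A}{5} = \frac{A}{5} + \frac{A}{x}$)
$t{\left(m,v{\left(-3 \right)} \right)} \left(104 - 154\right) = \left(\frac{\left(-3\right)^{\frac{3}{2}}}{5} + \frac{\left(-3\right)^{\frac{3}{2}}}{-12}\right) \left(104 - 154\right) = \left(\frac{\left(-3\right) i \sqrt{3}}{5} + - 3 i \sqrt{3} \left(- \frac{1}{12}\right)\right) \left(-50\right) = \left(- \frac{3 i \sqrt{3}}{5} + \frac{i \sqrt{3}}{4}\right) \left(-50\right) = - \frac{7 i \sqrt{3}}{20} \left(-50\right) = \frac{35 i \sqrt{3}}{2}$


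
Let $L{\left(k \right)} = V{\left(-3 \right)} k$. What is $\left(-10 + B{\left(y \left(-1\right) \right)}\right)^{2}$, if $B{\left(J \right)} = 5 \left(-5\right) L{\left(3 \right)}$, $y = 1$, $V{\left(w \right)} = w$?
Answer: $46225$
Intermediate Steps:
$L{\left(k \right)} = - 3 k$
$B{\left(J \right)} = 225$ ($B{\left(J \right)} = 5 \left(-5\right) \left(\left(-3\right) 3\right) = \left(-25\right) \left(-9\right) = 225$)
$\left(-10 + B{\left(y \left(-1\right) \right)}\right)^{2} = \left(-10 + 225\right)^{2} = 215^{2} = 46225$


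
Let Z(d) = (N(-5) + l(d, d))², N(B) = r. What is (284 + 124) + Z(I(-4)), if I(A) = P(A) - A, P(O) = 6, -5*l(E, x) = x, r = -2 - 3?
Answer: 457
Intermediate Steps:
r = -5
l(E, x) = -x/5
N(B) = -5
I(A) = 6 - A
Z(d) = (-5 - d/5)²
(284 + 124) + Z(I(-4)) = (284 + 124) + (25 + (6 - 1*(-4)))²/25 = 408 + (25 + (6 + 4))²/25 = 408 + (25 + 10)²/25 = 408 + (1/25)*35² = 408 + (1/25)*1225 = 408 + 49 = 457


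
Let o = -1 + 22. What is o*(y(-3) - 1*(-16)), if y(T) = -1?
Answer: 315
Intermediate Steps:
o = 21
o*(y(-3) - 1*(-16)) = 21*(-1 - 1*(-16)) = 21*(-1 + 16) = 21*15 = 315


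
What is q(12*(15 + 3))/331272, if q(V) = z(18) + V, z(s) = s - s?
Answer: 3/4601 ≈ 0.00065203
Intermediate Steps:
z(s) = 0
q(V) = V (q(V) = 0 + V = V)
q(12*(15 + 3))/331272 = (12*(15 + 3))/331272 = (12*18)*(1/331272) = 216*(1/331272) = 3/4601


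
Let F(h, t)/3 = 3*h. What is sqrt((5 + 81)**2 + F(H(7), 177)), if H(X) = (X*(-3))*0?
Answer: 86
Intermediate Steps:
H(X) = 0 (H(X) = -3*X*0 = 0)
F(h, t) = 9*h (F(h, t) = 3*(3*h) = 9*h)
sqrt((5 + 81)**2 + F(H(7), 177)) = sqrt((5 + 81)**2 + 9*0) = sqrt(86**2 + 0) = sqrt(7396 + 0) = sqrt(7396) = 86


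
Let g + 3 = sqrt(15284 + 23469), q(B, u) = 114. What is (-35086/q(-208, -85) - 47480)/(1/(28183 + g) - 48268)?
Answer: 104402698738812158048/105451860497285457993 - 2723903*sqrt(38753)/105451860497285457993 ≈ 0.99005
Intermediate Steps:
g = -3 + sqrt(38753) (g = -3 + sqrt(15284 + 23469) = -3 + sqrt(38753) ≈ 193.86)
(-35086/q(-208, -85) - 47480)/(1/(28183 + g) - 48268) = (-35086/114 - 47480)/(1/(28183 + (-3 + sqrt(38753))) - 48268) = (-35086*1/114 - 47480)/(1/(28180 + sqrt(38753)) - 48268) = (-17543/57 - 47480)/(-48268 + 1/(28180 + sqrt(38753))) = -2723903/(57*(-48268 + 1/(28180 + sqrt(38753))))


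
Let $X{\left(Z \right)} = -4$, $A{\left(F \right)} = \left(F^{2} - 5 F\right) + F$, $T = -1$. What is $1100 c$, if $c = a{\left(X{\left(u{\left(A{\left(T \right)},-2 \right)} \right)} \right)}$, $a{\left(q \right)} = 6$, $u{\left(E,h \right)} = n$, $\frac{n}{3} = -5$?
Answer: $6600$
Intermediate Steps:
$n = -15$ ($n = 3 \left(-5\right) = -15$)
$A{\left(F \right)} = F^{2} - 4 F$
$u{\left(E,h \right)} = -15$
$c = 6$
$1100 c = 1100 \cdot 6 = 6600$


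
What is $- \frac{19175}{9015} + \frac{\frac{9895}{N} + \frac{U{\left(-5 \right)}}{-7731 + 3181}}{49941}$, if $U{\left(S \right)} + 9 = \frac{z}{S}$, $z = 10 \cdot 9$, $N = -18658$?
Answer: $- \frac{1354939756128596}{637012860549975} \approx -2.127$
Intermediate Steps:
$z = 90$
$U{\left(S \right)} = -9 + \frac{90}{S}$
$- \frac{19175}{9015} + \frac{\frac{9895}{N} + \frac{U{\left(-5 \right)}}{-7731 + 3181}}{49941} = - \frac{19175}{9015} + \frac{\frac{9895}{-18658} + \frac{-9 + \frac{90}{-5}}{-7731 + 3181}}{49941} = \left(-19175\right) \frac{1}{9015} + \left(9895 \left(- \frac{1}{18658}\right) + \frac{-9 + 90 \left(- \frac{1}{5}\right)}{-4550}\right) \frac{1}{49941} = - \frac{3835}{1803} + \left(- \frac{9895}{18658} + \left(-9 - 18\right) \left(- \frac{1}{4550}\right)\right) \frac{1}{49941} = - \frac{3835}{1803} + \left(- \frac{9895}{18658} - - \frac{27}{4550}\right) \frac{1}{49941} = - \frac{3835}{1803} + \left(- \frac{9895}{18658} + \frac{27}{4550}\right) \frac{1}{49941} = - \frac{3835}{1803} - \frac{11129621}{1059921564975} = - \frac{1354939756128596}{637012860549975}$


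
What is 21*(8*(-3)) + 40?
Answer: -464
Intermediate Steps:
21*(8*(-3)) + 40 = 21*(-24) + 40 = -504 + 40 = -464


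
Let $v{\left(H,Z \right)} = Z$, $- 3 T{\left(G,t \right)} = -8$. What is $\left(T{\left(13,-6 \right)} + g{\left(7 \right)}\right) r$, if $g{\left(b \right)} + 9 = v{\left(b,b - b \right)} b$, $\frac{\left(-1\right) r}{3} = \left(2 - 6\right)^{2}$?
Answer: $304$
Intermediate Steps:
$T{\left(G,t \right)} = \frac{8}{3}$ ($T{\left(G,t \right)} = \left(- \frac{1}{3}\right) \left(-8\right) = \frac{8}{3}$)
$r = -48$ ($r = - 3 \left(2 - 6\right)^{2} = - 3 \left(-4\right)^{2} = \left(-3\right) 16 = -48$)
$g{\left(b \right)} = -9$ ($g{\left(b \right)} = -9 + \left(b - b\right) b = -9 + 0 b = -9 + 0 = -9$)
$\left(T{\left(13,-6 \right)} + g{\left(7 \right)}\right) r = \left(\frac{8}{3} - 9\right) \left(-48\right) = \left(- \frac{19}{3}\right) \left(-48\right) = 304$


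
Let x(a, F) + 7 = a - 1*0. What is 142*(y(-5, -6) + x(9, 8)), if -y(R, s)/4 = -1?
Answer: 852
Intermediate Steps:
x(a, F) = -7 + a (x(a, F) = -7 + (a - 1*0) = -7 + (a + 0) = -7 + a)
y(R, s) = 4 (y(R, s) = -4*(-1) = 4)
142*(y(-5, -6) + x(9, 8)) = 142*(4 + (-7 + 9)) = 142*(4 + 2) = 142*6 = 852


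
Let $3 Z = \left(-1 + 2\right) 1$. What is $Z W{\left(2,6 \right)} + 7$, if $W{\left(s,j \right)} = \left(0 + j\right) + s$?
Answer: $\frac{29}{3} \approx 9.6667$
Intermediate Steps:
$W{\left(s,j \right)} = j + s$
$Z = \frac{1}{3}$ ($Z = \frac{\left(-1 + 2\right) 1}{3} = \frac{1 \cdot 1}{3} = \frac{1}{3} \cdot 1 = \frac{1}{3} \approx 0.33333$)
$Z W{\left(2,6 \right)} + 7 = \frac{6 + 2}{3} + 7 = \frac{1}{3} \cdot 8 + 7 = \frac{8}{3} + 7 = \frac{29}{3}$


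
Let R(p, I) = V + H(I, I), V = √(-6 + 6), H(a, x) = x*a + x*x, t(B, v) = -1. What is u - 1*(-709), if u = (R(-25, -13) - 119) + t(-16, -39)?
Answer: 927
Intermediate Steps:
H(a, x) = x² + a*x (H(a, x) = a*x + x² = x² + a*x)
V = 0 (V = √0 = 0)
R(p, I) = 2*I² (R(p, I) = 0 + I*(I + I) = 0 + I*(2*I) = 0 + 2*I² = 2*I²)
u = 218 (u = (2*(-13)² - 119) - 1 = (2*169 - 119) - 1 = (338 - 119) - 1 = 219 - 1 = 218)
u - 1*(-709) = 218 - 1*(-709) = 218 + 709 = 927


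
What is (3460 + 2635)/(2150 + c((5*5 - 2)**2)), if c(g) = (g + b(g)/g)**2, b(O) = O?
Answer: 1219/56610 ≈ 0.021533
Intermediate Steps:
c(g) = (1 + g)**2 (c(g) = (g + g/g)**2 = (g + 1)**2 = (1 + g)**2)
(3460 + 2635)/(2150 + c((5*5 - 2)**2)) = (3460 + 2635)/(2150 + (1 + (5*5 - 2)**2)**2) = 6095/(2150 + (1 + (25 - 2)**2)**2) = 6095/(2150 + (1 + 23**2)**2) = 6095/(2150 + (1 + 529)**2) = 6095/(2150 + 530**2) = 6095/(2150 + 280900) = 6095/283050 = 6095*(1/283050) = 1219/56610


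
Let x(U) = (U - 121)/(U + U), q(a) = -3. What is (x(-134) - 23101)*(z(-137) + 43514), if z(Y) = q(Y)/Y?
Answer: -36906042625273/36716 ≈ -1.0052e+9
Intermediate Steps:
x(U) = (-121 + U)/(2*U) (x(U) = (-121 + U)/((2*U)) = (-121 + U)*(1/(2*U)) = (-121 + U)/(2*U))
z(Y) = -3/Y
(x(-134) - 23101)*(z(-137) + 43514) = ((½)*(-121 - 134)/(-134) - 23101)*(-3/(-137) + 43514) = ((½)*(-1/134)*(-255) - 23101)*(-3*(-1/137) + 43514) = (255/268 - 23101)*(3/137 + 43514) = -6190813/268*5961421/137 = -36906042625273/36716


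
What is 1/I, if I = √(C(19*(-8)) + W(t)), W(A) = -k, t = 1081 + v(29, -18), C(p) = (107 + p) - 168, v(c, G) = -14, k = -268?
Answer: √55/55 ≈ 0.13484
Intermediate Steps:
C(p) = -61 + p
t = 1067 (t = 1081 - 14 = 1067)
W(A) = 268 (W(A) = -1*(-268) = 268)
I = √55 (I = √((-61 + 19*(-8)) + 268) = √((-61 - 152) + 268) = √(-213 + 268) = √55 ≈ 7.4162)
1/I = 1/(√55) = √55/55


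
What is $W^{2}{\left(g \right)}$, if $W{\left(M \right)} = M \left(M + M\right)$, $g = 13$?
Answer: $114244$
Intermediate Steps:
$W{\left(M \right)} = 2 M^{2}$ ($W{\left(M \right)} = M 2 M = 2 M^{2}$)
$W^{2}{\left(g \right)} = \left(2 \cdot 13^{2}\right)^{2} = \left(2 \cdot 169\right)^{2} = 338^{2} = 114244$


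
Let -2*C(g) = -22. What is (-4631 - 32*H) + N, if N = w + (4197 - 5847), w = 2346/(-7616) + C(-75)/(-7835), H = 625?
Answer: -46124749319/1755040 ≈ -26281.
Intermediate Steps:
C(g) = 11 (C(g) = -1/2*(-22) = 11)
w = -543079/1755040 (w = 2346/(-7616) + 11/(-7835) = 2346*(-1/7616) + 11*(-1/7835) = -69/224 - 11/7835 = -543079/1755040 ≈ -0.30944)
N = -2896359079/1755040 (N = -543079/1755040 + (4197 - 5847) = -543079/1755040 - 1650 = -2896359079/1755040 ≈ -1650.3)
(-4631 - 32*H) + N = (-4631 - 32*625) - 2896359079/1755040 = (-4631 - 20000) - 2896359079/1755040 = -24631 - 2896359079/1755040 = -46124749319/1755040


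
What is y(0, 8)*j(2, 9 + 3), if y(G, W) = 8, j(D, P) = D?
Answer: 16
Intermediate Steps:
y(0, 8)*j(2, 9 + 3) = 8*2 = 16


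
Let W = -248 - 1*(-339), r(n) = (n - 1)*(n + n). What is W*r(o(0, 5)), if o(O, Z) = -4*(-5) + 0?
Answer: 69160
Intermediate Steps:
o(O, Z) = 20 (o(O, Z) = 20 + 0 = 20)
r(n) = 2*n*(-1 + n) (r(n) = (-1 + n)*(2*n) = 2*n*(-1 + n))
W = 91 (W = -248 + 339 = 91)
W*r(o(0, 5)) = 91*(2*20*(-1 + 20)) = 91*(2*20*19) = 91*760 = 69160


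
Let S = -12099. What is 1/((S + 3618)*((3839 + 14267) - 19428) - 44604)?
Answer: 1/11167278 ≈ 8.9547e-8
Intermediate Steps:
1/((S + 3618)*((3839 + 14267) - 19428) - 44604) = 1/((-12099 + 3618)*((3839 + 14267) - 19428) - 44604) = 1/(-8481*(18106 - 19428) - 44604) = 1/(-8481*(-1322) - 44604) = 1/(11211882 - 44604) = 1/11167278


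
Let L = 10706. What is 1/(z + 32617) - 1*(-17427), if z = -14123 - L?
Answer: 135721477/7788 ≈ 17427.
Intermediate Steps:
z = -24829 (z = -14123 - 1*10706 = -14123 - 10706 = -24829)
1/(z + 32617) - 1*(-17427) = 1/(-24829 + 32617) - 1*(-17427) = 1/7788 + 17427 = 135721477/7788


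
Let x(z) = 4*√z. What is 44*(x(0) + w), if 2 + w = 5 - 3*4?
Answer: -396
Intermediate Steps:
w = -9 (w = -2 + (5 - 3*4) = -2 + (5 - 12) = -2 - 7 = -9)
44*(x(0) + w) = 44*(4*√0 - 9) = 44*(4*0 - 9) = 44*(0 - 9) = 44*(-9) = -396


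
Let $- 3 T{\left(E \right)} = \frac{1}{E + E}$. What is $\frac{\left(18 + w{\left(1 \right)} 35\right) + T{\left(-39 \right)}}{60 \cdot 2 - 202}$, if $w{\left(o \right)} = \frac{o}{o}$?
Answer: $- \frac{12403}{19188} \approx -0.64639$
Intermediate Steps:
$w{\left(o \right)} = 1$
$T{\left(E \right)} = - \frac{1}{6 E}$ ($T{\left(E \right)} = - \frac{1}{3 \left(E + E\right)} = - \frac{1}{3 \cdot 2 E} = - \frac{\frac{1}{2} \frac{1}{E}}{3} = - \frac{1}{6 E}$)
$\frac{\left(18 + w{\left(1 \right)} 35\right) + T{\left(-39 \right)}}{60 \cdot 2 - 202} = \frac{\left(18 + 1 \cdot 35\right) - \frac{1}{6 \left(-39\right)}}{60 \cdot 2 - 202} = \frac{\left(18 + 35\right) - - \frac{1}{234}}{120 - 202} = \frac{53 + \frac{1}{234}}{-82} = \frac{12403}{234} \left(- \frac{1}{82}\right) = - \frac{12403}{19188}$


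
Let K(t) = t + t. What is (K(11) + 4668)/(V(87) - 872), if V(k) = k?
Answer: -938/157 ≈ -5.9745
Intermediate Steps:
K(t) = 2*t
(K(11) + 4668)/(V(87) - 872) = (2*11 + 4668)/(87 - 872) = (22 + 4668)/(-785) = 4690*(-1/785) = -938/157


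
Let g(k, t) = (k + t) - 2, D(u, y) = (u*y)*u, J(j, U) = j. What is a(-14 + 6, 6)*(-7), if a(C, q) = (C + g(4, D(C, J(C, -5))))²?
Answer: -1878268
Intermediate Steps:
D(u, y) = y*u²
g(k, t) = -2 + k + t
a(C, q) = (2 + C + C³)² (a(C, q) = (C + (-2 + 4 + C*C²))² = (C + (-2 + 4 + C³))² = (C + (2 + C³))² = (2 + C + C³)²)
a(-14 + 6, 6)*(-7) = (2 + (-14 + 6) + (-14 + 6)³)²*(-7) = (2 - 8 + (-8)³)²*(-7) = (2 - 8 - 512)²*(-7) = (-518)²*(-7) = 268324*(-7) = -1878268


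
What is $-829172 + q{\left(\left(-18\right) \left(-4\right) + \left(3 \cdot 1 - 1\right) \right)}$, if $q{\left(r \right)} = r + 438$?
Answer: $-828660$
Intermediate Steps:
$q{\left(r \right)} = 438 + r$
$-829172 + q{\left(\left(-18\right) \left(-4\right) + \left(3 \cdot 1 - 1\right) \right)} = -829172 + \left(438 + \left(\left(-18\right) \left(-4\right) + \left(3 \cdot 1 - 1\right)\right)\right) = -829172 + \left(438 + \left(72 + \left(3 - 1\right)\right)\right) = -829172 + \left(438 + \left(72 + 2\right)\right) = -829172 + \left(438 + 74\right) = -829172 + 512 = -828660$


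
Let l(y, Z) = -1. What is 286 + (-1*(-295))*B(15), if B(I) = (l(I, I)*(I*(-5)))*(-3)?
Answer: -66089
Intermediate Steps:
B(I) = -15*I (B(I) = -I*(-5)*(-3) = -(-5)*I*(-3) = (5*I)*(-3) = -15*I)
286 + (-1*(-295))*B(15) = 286 + (-1*(-295))*(-15*15) = 286 + 295*(-225) = 286 - 66375 = -66089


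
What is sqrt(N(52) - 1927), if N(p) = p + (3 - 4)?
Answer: 2*I*sqrt(469) ≈ 43.313*I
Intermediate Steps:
N(p) = -1 + p (N(p) = p - 1 = -1 + p)
sqrt(N(52) - 1927) = sqrt((-1 + 52) - 1927) = sqrt(51 - 1927) = sqrt(-1876) = 2*I*sqrt(469)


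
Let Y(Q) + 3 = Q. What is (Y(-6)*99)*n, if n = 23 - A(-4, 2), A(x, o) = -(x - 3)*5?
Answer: 10692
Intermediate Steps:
Y(Q) = -3 + Q
A(x, o) = 15 - 5*x (A(x, o) = -(-3 + x)*5 = -(-15 + 5*x) = 15 - 5*x)
n = -12 (n = 23 - (15 - 5*(-4)) = 23 - (15 + 20) = 23 - 1*35 = 23 - 35 = -12)
(Y(-6)*99)*n = ((-3 - 6)*99)*(-12) = -9*99*(-12) = -891*(-12) = 10692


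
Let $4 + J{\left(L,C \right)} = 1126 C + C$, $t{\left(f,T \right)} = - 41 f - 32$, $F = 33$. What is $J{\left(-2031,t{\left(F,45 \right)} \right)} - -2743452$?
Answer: $1182553$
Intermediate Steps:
$t{\left(f,T \right)} = -32 - 41 f$
$J{\left(L,C \right)} = -4 + 1127 C$ ($J{\left(L,C \right)} = -4 + \left(1126 C + C\right) = -4 + 1127 C$)
$J{\left(-2031,t{\left(F,45 \right)} \right)} - -2743452 = \left(-4 + 1127 \left(-32 - 1353\right)\right) - -2743452 = \left(-4 + 1127 \left(-32 - 1353\right)\right) + 2743452 = \left(-4 + 1127 \left(-1385\right)\right) + 2743452 = \left(-4 - 1560895\right) + 2743452 = -1560899 + 2743452 = 1182553$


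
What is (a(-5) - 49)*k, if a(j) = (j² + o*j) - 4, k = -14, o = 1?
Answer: 462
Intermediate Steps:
a(j) = -4 + j + j² (a(j) = (j² + 1*j) - 4 = (j² + j) - 4 = (j + j²) - 4 = -4 + j + j²)
(a(-5) - 49)*k = ((-4 - 5 + (-5)²) - 49)*(-14) = ((-4 - 5 + 25) - 49)*(-14) = (16 - 49)*(-14) = -33*(-14) = 462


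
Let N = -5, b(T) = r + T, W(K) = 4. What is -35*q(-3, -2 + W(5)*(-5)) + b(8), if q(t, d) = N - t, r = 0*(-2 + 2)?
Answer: 78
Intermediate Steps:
r = 0 (r = 0*0 = 0)
b(T) = T (b(T) = 0 + T = T)
q(t, d) = -5 - t
-35*q(-3, -2 + W(5)*(-5)) + b(8) = -35*(-5 - 1*(-3)) + 8 = -35*(-5 + 3) + 8 = -35*(-2) + 8 = 70 + 8 = 78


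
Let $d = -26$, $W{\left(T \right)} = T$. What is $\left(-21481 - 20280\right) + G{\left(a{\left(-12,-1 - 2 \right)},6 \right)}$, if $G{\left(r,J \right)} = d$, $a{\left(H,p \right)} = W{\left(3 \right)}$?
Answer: $-41787$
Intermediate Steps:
$a{\left(H,p \right)} = 3$
$G{\left(r,J \right)} = -26$
$\left(-21481 - 20280\right) + G{\left(a{\left(-12,-1 - 2 \right)},6 \right)} = \left(-21481 - 20280\right) - 26 = -41761 - 26 = -41787$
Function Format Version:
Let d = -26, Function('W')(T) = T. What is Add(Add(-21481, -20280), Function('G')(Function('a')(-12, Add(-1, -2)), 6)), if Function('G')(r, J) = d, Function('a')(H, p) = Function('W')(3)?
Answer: -41787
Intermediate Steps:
Function('a')(H, p) = 3
Function('G')(r, J) = -26
Add(Add(-21481, -20280), Function('G')(Function('a')(-12, Add(-1, -2)), 6)) = Add(Add(-21481, -20280), -26) = Add(-41761, -26) = -41787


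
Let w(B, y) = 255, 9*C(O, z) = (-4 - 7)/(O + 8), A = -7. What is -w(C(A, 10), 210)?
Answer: -255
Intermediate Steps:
C(O, z) = -11/(9*(8 + O)) (C(O, z) = ((-4 - 7)/(O + 8))/9 = (-11/(8 + O))/9 = -11/(9*(8 + O)))
-w(C(A, 10), 210) = -1*255 = -255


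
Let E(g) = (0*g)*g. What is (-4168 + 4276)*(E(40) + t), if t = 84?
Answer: 9072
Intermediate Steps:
E(g) = 0 (E(g) = 0*g = 0)
(-4168 + 4276)*(E(40) + t) = (-4168 + 4276)*(0 + 84) = 108*84 = 9072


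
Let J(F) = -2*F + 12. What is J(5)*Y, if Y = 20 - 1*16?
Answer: 8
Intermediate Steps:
Y = 4 (Y = 20 - 16 = 4)
J(F) = 12 - 2*F
J(5)*Y = (12 - 2*5)*4 = (12 - 10)*4 = 2*4 = 8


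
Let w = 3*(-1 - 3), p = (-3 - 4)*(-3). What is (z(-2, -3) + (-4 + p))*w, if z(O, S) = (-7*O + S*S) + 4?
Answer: -528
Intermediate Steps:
p = 21 (p = -7*(-3) = 21)
w = -12 (w = 3*(-4) = -12)
z(O, S) = 4 + S² - 7*O (z(O, S) = (-7*O + S²) + 4 = (S² - 7*O) + 4 = 4 + S² - 7*O)
(z(-2, -3) + (-4 + p))*w = ((4 + (-3)² - 7*(-2)) + (-4 + 21))*(-12) = ((4 + 9 + 14) + 17)*(-12) = (27 + 17)*(-12) = 44*(-12) = -528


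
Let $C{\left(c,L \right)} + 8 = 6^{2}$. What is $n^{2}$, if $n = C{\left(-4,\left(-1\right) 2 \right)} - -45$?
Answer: $5329$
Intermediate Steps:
$C{\left(c,L \right)} = 28$ ($C{\left(c,L \right)} = -8 + 6^{2} = -8 + 36 = 28$)
$n = 73$ ($n = 28 - -45 = 28 + 45 = 73$)
$n^{2} = 73^{2} = 5329$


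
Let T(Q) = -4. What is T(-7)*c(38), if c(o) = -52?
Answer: 208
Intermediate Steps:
T(-7)*c(38) = -4*(-52) = 208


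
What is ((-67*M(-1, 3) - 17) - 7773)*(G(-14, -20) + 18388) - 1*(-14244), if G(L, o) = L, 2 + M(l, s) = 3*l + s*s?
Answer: -148043448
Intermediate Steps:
M(l, s) = -2 + s² + 3*l (M(l, s) = -2 + (3*l + s*s) = -2 + (3*l + s²) = -2 + (s² + 3*l) = -2 + s² + 3*l)
((-67*M(-1, 3) - 17) - 7773)*(G(-14, -20) + 18388) - 1*(-14244) = ((-67*(-2 + 3² + 3*(-1)) - 17) - 7773)*(-14 + 18388) - 1*(-14244) = ((-67*(-2 + 9 - 3) - 17) - 7773)*18374 + 14244 = ((-67*4 - 17) - 7773)*18374 + 14244 = ((-268 - 17) - 7773)*18374 + 14244 = (-285 - 7773)*18374 + 14244 = -8058*18374 + 14244 = -148057692 + 14244 = -148043448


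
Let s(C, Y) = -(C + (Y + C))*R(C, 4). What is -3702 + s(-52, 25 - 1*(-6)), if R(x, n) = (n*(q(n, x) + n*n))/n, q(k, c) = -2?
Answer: -2680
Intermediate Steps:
R(x, n) = -2 + n² (R(x, n) = (n*(-2 + n*n))/n = (n*(-2 + n²))/n = -2 + n²)
s(C, Y) = -28*C - 14*Y (s(C, Y) = -(C + (Y + C))*(-2 + 4²) = -(C + (C + Y))*(-2 + 16) = -(Y + 2*C)*14 = -(14*Y + 28*C) = -28*C - 14*Y)
-3702 + s(-52, 25 - 1*(-6)) = -3702 + (-28*(-52) - 14*(25 - 1*(-6))) = -3702 + (1456 - 14*(25 + 6)) = -3702 + (1456 - 14*31) = -3702 + (1456 - 434) = -3702 + 1022 = -2680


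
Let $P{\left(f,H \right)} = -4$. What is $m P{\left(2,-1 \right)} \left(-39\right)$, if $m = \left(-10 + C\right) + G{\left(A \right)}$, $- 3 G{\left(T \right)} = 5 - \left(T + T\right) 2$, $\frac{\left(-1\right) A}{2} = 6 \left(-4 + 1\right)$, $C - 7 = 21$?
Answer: $10036$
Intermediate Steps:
$C = 28$ ($C = 7 + 21 = 28$)
$A = 36$ ($A = - 2 \cdot 6 \left(-4 + 1\right) = - 2 \cdot 6 \left(-3\right) = \left(-2\right) \left(-18\right) = 36$)
$G{\left(T \right)} = - \frac{5}{3} + \frac{4 T}{3}$ ($G{\left(T \right)} = - \frac{5 - \left(T + T\right) 2}{3} = - \frac{5 - 2 T 2}{3} = - \frac{5 - 4 T}{3} = - \frac{5}{3} + \frac{4 T}{3}$)
$m = \frac{193}{3}$ ($m = \left(-10 + 28\right) + \left(- \frac{5}{3} + \frac{4}{3} \cdot 36\right) = 18 + \left(- \frac{5}{3} + 48\right) = 18 + \frac{139}{3} = \frac{193}{3} \approx 64.333$)
$m P{\left(2,-1 \right)} \left(-39\right) = \frac{193}{3} \left(-4\right) \left(-39\right) = \left(- \frac{772}{3}\right) \left(-39\right) = 10036$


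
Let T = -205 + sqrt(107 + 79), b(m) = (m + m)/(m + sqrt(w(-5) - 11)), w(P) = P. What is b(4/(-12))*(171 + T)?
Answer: 2*(1 + 12*I)*(-34 + sqrt(186))/145 ≈ -0.28085 - 3.3702*I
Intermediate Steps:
b(m) = 2*m/(m + 4*I) (b(m) = (m + m)/(m + sqrt(-5 - 11)) = (2*m)/(m + sqrt(-16)) = (2*m)/(m + 4*I) = 2*m/(m + 4*I))
T = -205 + sqrt(186) ≈ -191.36
b(4/(-12))*(171 + T) = (2*(4/(-12))/(4/(-12) + 4*I))*(171 + (-205 + sqrt(186))) = (2*(4*(-1/12))/(4*(-1/12) + 4*I))*(-34 + sqrt(186)) = (2*(-1/3)/(-1/3 + 4*I))*(-34 + sqrt(186)) = (2*(-1/3)*(9*(-1/3 - 4*I)/145))*(-34 + sqrt(186)) = (2/145 + 24*I/145)*(-34 + sqrt(186)) = (-34 + sqrt(186))*(2/145 + 24*I/145)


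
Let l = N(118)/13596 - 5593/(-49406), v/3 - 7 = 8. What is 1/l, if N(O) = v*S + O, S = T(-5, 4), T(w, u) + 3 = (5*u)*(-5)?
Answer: -47980284/10508891 ≈ -4.5657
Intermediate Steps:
v = 45 (v = 21 + 3*8 = 21 + 24 = 45)
T(w, u) = -3 - 25*u (T(w, u) = -3 + (5*u)*(-5) = -3 - 25*u)
S = -103 (S = -3 - 25*4 = -3 - 100 = -103)
N(O) = -4635 + O (N(O) = 45*(-103) + O = -4635 + O)
l = -10508891/47980284 (l = (-4635 + 118)/13596 - 5593/(-49406) = -4517*1/13596 - 5593*(-1/49406) = -4517/13596 + 799/7058 = -10508891/47980284 ≈ -0.21903)
1/l = 1/(-10508891/47980284) = -47980284/10508891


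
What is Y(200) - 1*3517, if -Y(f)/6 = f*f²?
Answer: -48003517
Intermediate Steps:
Y(f) = -6*f³ (Y(f) = -6*f*f² = -6*f³)
Y(200) - 1*3517 = -6*200³ - 1*3517 = -6*8000000 - 3517 = -48000000 - 3517 = -48003517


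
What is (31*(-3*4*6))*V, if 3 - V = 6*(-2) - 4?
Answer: -42408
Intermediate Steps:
V = 19 (V = 3 - (6*(-2) - 4) = 3 - (-12 - 4) = 3 - 1*(-16) = 3 + 16 = 19)
(31*(-3*4*6))*V = (31*(-3*4*6))*19 = (31*(-12*6))*19 = (31*(-72))*19 = -2232*19 = -42408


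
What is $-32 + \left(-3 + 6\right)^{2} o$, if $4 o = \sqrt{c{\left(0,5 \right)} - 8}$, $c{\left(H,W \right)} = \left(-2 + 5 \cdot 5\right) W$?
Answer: $-32 + \frac{9 \sqrt{107}}{4} \approx -8.7258$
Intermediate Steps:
$c{\left(H,W \right)} = 23 W$ ($c{\left(H,W \right)} = \left(-2 + 25\right) W = 23 W$)
$o = \frac{\sqrt{107}}{4}$ ($o = \frac{\sqrt{23 \cdot 5 - 8}}{4} = \frac{\sqrt{115 - 8}}{4} = \frac{\sqrt{107}}{4} \approx 2.586$)
$-32 + \left(-3 + 6\right)^{2} o = -32 + \left(-3 + 6\right)^{2} \frac{\sqrt{107}}{4} = -32 + 3^{2} \frac{\sqrt{107}}{4} = -32 + 9 \frac{\sqrt{107}}{4} = -32 + \frac{9 \sqrt{107}}{4}$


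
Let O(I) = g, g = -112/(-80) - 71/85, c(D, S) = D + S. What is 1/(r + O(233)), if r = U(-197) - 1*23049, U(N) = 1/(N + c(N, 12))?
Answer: -32470/748382779 ≈ -4.3387e-5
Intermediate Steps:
g = 48/85 (g = -112*(-1/80) - 71*1/85 = 7/5 - 71/85 = 48/85 ≈ 0.56471)
O(I) = 48/85
U(N) = 1/(12 + 2*N) (U(N) = 1/(N + (N + 12)) = 1/(N + (12 + N)) = 1/(12 + 2*N))
r = -8804719/382 (r = 1/(2*(6 - 197)) - 1*23049 = (½)/(-191) - 23049 = (½)*(-1/191) - 23049 = -1/382 - 23049 = -8804719/382 ≈ -23049.)
1/(r + O(233)) = 1/(-8804719/382 + 48/85) = 1/(-748382779/32470) = -32470/748382779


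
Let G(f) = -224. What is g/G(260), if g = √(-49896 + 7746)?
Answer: -5*I*√1686/224 ≈ -0.91654*I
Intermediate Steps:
g = 5*I*√1686 (g = √(-42150) = 5*I*√1686 ≈ 205.3*I)
g/G(260) = (5*I*√1686)/(-224) = (5*I*√1686)*(-1/224) = -5*I*√1686/224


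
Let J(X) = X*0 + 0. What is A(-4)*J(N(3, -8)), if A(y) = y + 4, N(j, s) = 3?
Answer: 0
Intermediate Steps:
J(X) = 0 (J(X) = 0 + 0 = 0)
A(y) = 4 + y
A(-4)*J(N(3, -8)) = (4 - 4)*0 = 0*0 = 0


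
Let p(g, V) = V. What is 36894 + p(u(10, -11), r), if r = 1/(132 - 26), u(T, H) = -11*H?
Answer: 3910765/106 ≈ 36894.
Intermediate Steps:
r = 1/106 ≈ 0.0094340
36894 + p(u(10, -11), r) = 36894 + 1/106 = 3910765/106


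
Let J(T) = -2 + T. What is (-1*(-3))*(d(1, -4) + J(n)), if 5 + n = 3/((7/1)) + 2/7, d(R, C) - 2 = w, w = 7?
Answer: 57/7 ≈ 8.1429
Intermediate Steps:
d(R, C) = 9 (d(R, C) = 2 + 7 = 9)
n = -30/7 (n = -5 + (3/((7/1)) + 2/7) = -5 + (3/((7*1)) + 2*(⅐)) = -5 + (3/7 + 2/7) = -5 + 5/7 = -30/7 ≈ -4.2857)
(-1*(-3))*(d(1, -4) + J(n)) = (-1*(-3))*(9 + (-2 - 30/7)) = 3*(9 - 44/7) = 3*(19/7) = 57/7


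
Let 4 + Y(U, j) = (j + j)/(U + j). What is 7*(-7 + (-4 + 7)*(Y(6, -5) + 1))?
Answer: -322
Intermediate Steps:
Y(U, j) = -4 + 2*j/(U + j) (Y(U, j) = -4 + (j + j)/(U + j) = -4 + (2*j)/(U + j) = -4 + 2*j/(U + j))
7*(-7 + (-4 + 7)*(Y(6, -5) + 1)) = 7*(-7 + (-4 + 7)*(2*(-1*(-5) - 2*6)/(6 - 5) + 1)) = 7*(-7 + 3*(2*(5 - 12)/1 + 1)) = 7*(-7 + 3*(2*1*(-7) + 1)) = 7*(-7 + 3*(-14 + 1)) = 7*(-7 + 3*(-13)) = 7*(-7 - 39) = 7*(-46) = -322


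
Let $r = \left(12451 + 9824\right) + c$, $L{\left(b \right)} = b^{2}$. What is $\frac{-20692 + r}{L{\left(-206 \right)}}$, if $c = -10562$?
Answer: $- \frac{8979}{42436} \approx -0.21159$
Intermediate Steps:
$r = 11713$ ($r = \left(12451 + 9824\right) - 10562 = 22275 - 10562 = 11713$)
$\frac{-20692 + r}{L{\left(-206 \right)}} = \frac{-20692 + 11713}{\left(-206\right)^{2}} = - \frac{8979}{42436}$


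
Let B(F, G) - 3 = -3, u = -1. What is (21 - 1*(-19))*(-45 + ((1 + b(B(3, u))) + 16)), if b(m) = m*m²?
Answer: -1120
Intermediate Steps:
B(F, G) = 0 (B(F, G) = 3 - 3 = 0)
b(m) = m³
(21 - 1*(-19))*(-45 + ((1 + b(B(3, u))) + 16)) = (21 - 1*(-19))*(-45 + ((1 + 0³) + 16)) = (21 + 19)*(-45 + ((1 + 0) + 16)) = 40*(-45 + (1 + 16)) = 40*(-45 + 17) = 40*(-28) = -1120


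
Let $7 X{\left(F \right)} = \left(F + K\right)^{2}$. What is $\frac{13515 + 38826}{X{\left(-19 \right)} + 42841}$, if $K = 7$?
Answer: $\frac{366387}{300031} \approx 1.2212$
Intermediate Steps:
$X{\left(F \right)} = \frac{\left(7 + F\right)^{2}}{7}$ ($X{\left(F \right)} = \frac{\left(F + 7\right)^{2}}{7} = \frac{\left(7 + F\right)^{2}}{7}$)
$\frac{13515 + 38826}{X{\left(-19 \right)} + 42841} = \frac{13515 + 38826}{\frac{\left(7 - 19\right)^{2}}{7} + 42841} = \frac{52341}{\frac{\left(-12\right)^{2}}{7} + 42841} = \frac{52341}{\frac{1}{7} \cdot 144 + 42841} = \frac{52341}{\frac{144}{7} + 42841} = \frac{52341}{\frac{300031}{7}} = 52341 \cdot \frac{7}{300031} = \frac{366387}{300031}$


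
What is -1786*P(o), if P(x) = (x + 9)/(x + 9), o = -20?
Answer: -1786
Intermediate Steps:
P(x) = 1 (P(x) = (9 + x)/(9 + x) = 1)
-1786*P(o) = -1786*1 = -1786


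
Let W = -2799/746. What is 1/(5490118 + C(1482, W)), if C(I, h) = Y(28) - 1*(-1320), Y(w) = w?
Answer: 1/5491466 ≈ 1.8210e-7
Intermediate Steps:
W = -2799/746 (W = -2799*1/746 = -2799/746 ≈ -3.7520)
C(I, h) = 1348 (C(I, h) = 28 - 1*(-1320) = 28 + 1320 = 1348)
1/(5490118 + C(1482, W)) = 1/(5490118 + 1348) = 1/5491466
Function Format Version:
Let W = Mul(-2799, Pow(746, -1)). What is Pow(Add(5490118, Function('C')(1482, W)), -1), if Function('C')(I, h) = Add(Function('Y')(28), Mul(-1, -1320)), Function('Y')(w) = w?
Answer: Rational(1, 5491466) ≈ 1.8210e-7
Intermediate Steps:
W = Rational(-2799, 746) (W = Mul(-2799, Rational(1, 746)) = Rational(-2799, 746) ≈ -3.7520)
Function('C')(I, h) = 1348 (Function('C')(I, h) = Add(28, Mul(-1, -1320)) = Add(28, 1320) = 1348)
Pow(Add(5490118, Function('C')(1482, W)), -1) = Pow(Add(5490118, 1348), -1) = Pow(5491466, -1) = Rational(1, 5491466)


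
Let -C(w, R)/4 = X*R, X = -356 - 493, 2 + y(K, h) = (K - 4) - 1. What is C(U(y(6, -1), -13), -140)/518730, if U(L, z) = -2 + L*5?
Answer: -15848/17291 ≈ -0.91655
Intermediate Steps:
y(K, h) = -7 + K (y(K, h) = -2 + ((K - 4) - 1) = -2 + ((-4 + K) - 1) = -2 + (-5 + K) = -7 + K)
U(L, z) = -2 + 5*L
X = -849
C(w, R) = 3396*R (C(w, R) = -(-3396)*R = 3396*R)
C(U(y(6, -1), -13), -140)/518730 = (3396*(-140))/518730 = -475440*1/518730 = -15848/17291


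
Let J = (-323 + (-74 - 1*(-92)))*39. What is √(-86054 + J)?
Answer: I*√97949 ≈ 312.97*I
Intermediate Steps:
J = -11895 (J = (-323 + (-74 + 92))*39 = (-323 + 18)*39 = -305*39 = -11895)
√(-86054 + J) = √(-86054 - 11895) = √(-97949) = I*√97949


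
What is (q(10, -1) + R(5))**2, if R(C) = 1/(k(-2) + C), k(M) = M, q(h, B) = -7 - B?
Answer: 289/9 ≈ 32.111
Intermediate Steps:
R(C) = 1/(-2 + C)
(q(10, -1) + R(5))**2 = ((-7 - 1*(-1)) + 1/(-2 + 5))**2 = ((-7 + 1) + 1/3)**2 = (-6 + 1/3)**2 = (-17/3)**2 = 289/9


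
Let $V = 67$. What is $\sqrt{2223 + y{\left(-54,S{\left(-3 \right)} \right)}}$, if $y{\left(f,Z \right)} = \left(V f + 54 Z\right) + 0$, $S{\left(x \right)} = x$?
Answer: $3 i \sqrt{173} \approx 39.459 i$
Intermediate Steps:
$y{\left(f,Z \right)} = 54 Z + 67 f$ ($y{\left(f,Z \right)} = \left(67 f + 54 Z\right) + 0 = \left(54 Z + 67 f\right) + 0 = 54 Z + 67 f$)
$\sqrt{2223 + y{\left(-54,S{\left(-3 \right)} \right)}} = \sqrt{2223 + \left(54 \left(-3\right) + 67 \left(-54\right)\right)} = \sqrt{2223 - 3780} = \sqrt{-1557} = 3 i \sqrt{173}$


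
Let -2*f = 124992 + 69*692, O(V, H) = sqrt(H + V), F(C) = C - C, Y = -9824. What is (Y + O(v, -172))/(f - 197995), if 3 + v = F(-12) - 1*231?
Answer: 9824/284365 - I*sqrt(406)/284365 ≈ 0.034547 - 7.0858e-5*I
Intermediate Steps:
F(C) = 0
v = -234 (v = -3 + (0 - 1*231) = -3 + (0 - 231) = -3 - 231 = -234)
f = -86370 (f = -(124992 + 69*692)/2 = -(124992 + 47748)/2 = -1/2*172740 = -86370)
(Y + O(v, -172))/(f - 197995) = (-9824 + sqrt(-172 - 234))/(-86370 - 197995) = (-9824 + sqrt(-406))/(-284365) = (-9824 + I*sqrt(406))*(-1/284365) = 9824/284365 - I*sqrt(406)/284365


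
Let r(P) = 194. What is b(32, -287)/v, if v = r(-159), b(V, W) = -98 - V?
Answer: -65/97 ≈ -0.67010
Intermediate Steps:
v = 194
b(32, -287)/v = (-98 - 1*32)/194 = (-98 - 32)*(1/194) = -130*1/194 = -65/97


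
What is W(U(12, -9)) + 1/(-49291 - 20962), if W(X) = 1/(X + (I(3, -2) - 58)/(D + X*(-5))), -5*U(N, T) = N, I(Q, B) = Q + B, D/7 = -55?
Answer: -131026036/294430323 ≈ -0.44502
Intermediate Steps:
D = -385 (D = 7*(-55) = -385)
I(Q, B) = B + Q
U(N, T) = -N/5
W(X) = 1/(X - 57/(-385 - 5*X)) (W(X) = 1/(X + ((-2 + 3) - 58)/(-385 + X*(-5))) = 1/(X + (1 - 58)/(-385 - 5*X)) = 1/(X - 57/(-385 - 5*X)))
W(U(12, -9)) + 1/(-49291 - 20962) = 5*(77 - ⅕*12)/(57 + 5*(-⅕*12)² + 385*(-⅕*12)) + 1/(-49291 - 20962) = 5*(77 - 12/5)/(57 + 5*(-12/5)² + 385*(-12/5)) + 1/(-70253) = 5*(373/5)/(57 + 5*(144/25) - 924) - 1/70253 = 5*(373/5)/(57 + 144/5 - 924) - 1/70253 = 5*(373/5)/(-4191/5) - 1/70253 = 5*(-5/4191)*(373/5) - 1/70253 = -1865/4191 - 1/70253 = -131026036/294430323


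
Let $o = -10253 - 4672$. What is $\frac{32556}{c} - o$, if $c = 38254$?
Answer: $\frac{285486753}{19127} \approx 14926.0$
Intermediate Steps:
$o = -14925$ ($o = -10253 - 4672 = -14925$)
$\frac{32556}{c} - o = \frac{32556}{38254} - -14925 = 32556 \cdot \frac{1}{38254} + 14925 = \frac{16278}{19127} + 14925 = \frac{285486753}{19127}$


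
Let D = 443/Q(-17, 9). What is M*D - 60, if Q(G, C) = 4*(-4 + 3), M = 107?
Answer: -47641/4 ≈ -11910.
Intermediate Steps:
Q(G, C) = -4 (Q(G, C) = 4*(-1) = -4)
D = -443/4 (D = 443/(-4) = 443*(-¼) = -443/4 ≈ -110.75)
M*D - 60 = 107*(-443/4) - 60 = -47401/4 - 60 = -47641/4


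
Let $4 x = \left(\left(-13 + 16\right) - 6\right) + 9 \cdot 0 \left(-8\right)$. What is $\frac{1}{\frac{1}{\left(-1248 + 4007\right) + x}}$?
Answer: $\frac{11033}{4} \approx 2758.3$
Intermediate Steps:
$x = - \frac{3}{4}$ ($x = \frac{\left(\left(-13 + 16\right) - 6\right) + 9 \cdot 0 \left(-8\right)}{4} = \frac{\left(3 - 6\right) + 9 \cdot 0}{4} = \frac{-3 + 0}{4} = \frac{1}{4} \left(-3\right) = - \frac{3}{4} \approx -0.75$)
$\frac{1}{\frac{1}{\left(-1248 + 4007\right) + x}} = \frac{1}{\frac{1}{\left(-1248 + 4007\right) - \frac{3}{4}}} = \frac{1}{\frac{1}{2759 - \frac{3}{4}}} = \frac{1}{\frac{1}{\frac{11033}{4}}} = \frac{1}{\frac{4}{11033}} = \frac{11033}{4}$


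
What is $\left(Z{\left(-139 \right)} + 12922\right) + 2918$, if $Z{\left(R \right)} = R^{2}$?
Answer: $35161$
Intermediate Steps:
$\left(Z{\left(-139 \right)} + 12922\right) + 2918 = \left(\left(-139\right)^{2} + 12922\right) + 2918 = \left(19321 + 12922\right) + 2918 = 32243 + 2918 = 35161$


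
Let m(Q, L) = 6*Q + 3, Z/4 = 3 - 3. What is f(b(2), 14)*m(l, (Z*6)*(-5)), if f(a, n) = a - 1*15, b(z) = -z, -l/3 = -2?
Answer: -663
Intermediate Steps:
Z = 0 (Z = 4*(3 - 3) = 4*0 = 0)
l = 6 (l = -3*(-2) = 6)
f(a, n) = -15 + a (f(a, n) = a - 15 = -15 + a)
m(Q, L) = 3 + 6*Q
f(b(2), 14)*m(l, (Z*6)*(-5)) = (-15 - 1*2)*(3 + 6*6) = (-15 - 2)*(3 + 36) = -17*39 = -663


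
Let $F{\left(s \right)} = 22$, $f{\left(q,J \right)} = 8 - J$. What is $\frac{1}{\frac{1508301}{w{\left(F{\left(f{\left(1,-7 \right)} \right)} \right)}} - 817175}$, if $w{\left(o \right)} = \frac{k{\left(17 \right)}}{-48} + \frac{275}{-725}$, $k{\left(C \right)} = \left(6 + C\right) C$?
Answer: $- \frac{11867}{11796970717} \approx -1.0059 \cdot 10^{-6}$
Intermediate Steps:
$k{\left(C \right)} = C \left(6 + C\right)$
$w{\left(o \right)} = - \frac{11867}{1392}$ ($w{\left(o \right)} = \frac{17 \left(6 + 17\right)}{-48} + \frac{275}{-725} = 17 \cdot 23 \left(- \frac{1}{48}\right) + 275 \left(- \frac{1}{725}\right) = 391 \left(- \frac{1}{48}\right) - \frac{11}{29} = - \frac{391}{48} - \frac{11}{29} = - \frac{11867}{1392}$)
$\frac{1}{\frac{1508301}{w{\left(F{\left(f{\left(1,-7 \right)} \right)} \right)}} - 817175} = \frac{1}{\frac{1508301}{- \frac{11867}{1392}} - 817175} = \frac{1}{1508301 \left(- \frac{1392}{11867}\right) - 817175} = \frac{1}{- \frac{2099554992}{11867} - 817175} = \frac{1}{- \frac{11796970717}{11867}} = - \frac{11867}{11796970717}$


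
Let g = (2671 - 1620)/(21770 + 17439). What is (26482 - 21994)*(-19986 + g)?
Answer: -3516931543224/39209 ≈ -8.9697e+7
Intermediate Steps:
g = 1051/39209 ≈ 0.026805
(26482 - 21994)*(-19986 + g) = (26482 - 21994)*(-19986 + 1051/39209) = 4488*(-783630023/39209) = -3516931543224/39209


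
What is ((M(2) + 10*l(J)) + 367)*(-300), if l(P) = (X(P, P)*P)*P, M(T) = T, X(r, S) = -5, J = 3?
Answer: 24300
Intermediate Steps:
l(P) = -5*P² (l(P) = (-5*P)*P = -5*P²)
((M(2) + 10*l(J)) + 367)*(-300) = ((2 + 10*(-5*3²)) + 367)*(-300) = ((2 + 10*(-5*9)) + 367)*(-300) = ((2 + 10*(-45)) + 367)*(-300) = ((2 - 450) + 367)*(-300) = (-448 + 367)*(-300) = -81*(-300) = 24300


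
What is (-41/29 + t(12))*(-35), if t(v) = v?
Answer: -10745/29 ≈ -370.52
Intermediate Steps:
(-41/29 + t(12))*(-35) = (-41/29 + 12)*(-35) = (307/29)*(-35) = -10745/29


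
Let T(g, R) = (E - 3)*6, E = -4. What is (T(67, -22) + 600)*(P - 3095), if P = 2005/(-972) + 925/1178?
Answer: -1772643655/1026 ≈ -1.7277e+6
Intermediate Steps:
T(g, R) = -42 (T(g, R) = (-4 - 3)*6 = -7*6 = -42)
P = -731395/572508 (P = 2005*(-1/972) + 925*(1/1178) = -2005/972 + 925/1178 = -731395/572508 ≈ -1.2775)
(T(67, -22) + 600)*(P - 3095) = (-42 + 600)*(-731395/572508 - 3095) = 558*(-1772643655/572508) = -1772643655/1026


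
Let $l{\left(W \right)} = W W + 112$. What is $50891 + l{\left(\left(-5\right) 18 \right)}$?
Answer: $59103$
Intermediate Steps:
$l{\left(W \right)} = 112 + W^{2}$ ($l{\left(W \right)} = W^{2} + 112 = 112 + W^{2}$)
$50891 + l{\left(\left(-5\right) 18 \right)} = 50891 + \left(112 + \left(\left(-5\right) 18\right)^{2}\right) = 50891 + \left(112 + \left(-90\right)^{2}\right) = 50891 + \left(112 + 8100\right) = 50891 + 8212 = 59103$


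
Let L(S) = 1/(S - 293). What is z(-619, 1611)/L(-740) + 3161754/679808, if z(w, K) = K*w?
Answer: 350140855338765/339904 ≈ 1.0301e+9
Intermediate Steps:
L(S) = 1/(-293 + S)
z(-619, 1611)/L(-740) + 3161754/679808 = (1611*(-619))/(1/(-293 - 740)) + 3161754/679808 = -997209/(1/(-1033)) + 3161754*(1/679808) = -997209/(-1/1033) + 1580877/339904 = -997209*(-1033) + 1580877/339904 = 1030116897 + 1580877/339904 = 350140855338765/339904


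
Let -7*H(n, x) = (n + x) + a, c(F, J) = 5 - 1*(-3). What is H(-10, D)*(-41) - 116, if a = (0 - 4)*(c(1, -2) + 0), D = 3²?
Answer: -2165/7 ≈ -309.29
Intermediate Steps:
c(F, J) = 8 (c(F, J) = 5 + 3 = 8)
D = 9
a = -32 (a = (0 - 4)*(8 + 0) = -4*8 = -32)
H(n, x) = 32/7 - n/7 - x/7 (H(n, x) = -((n + x) - 32)/7 = -(-32 + n + x)/7 = 32/7 - n/7 - x/7)
H(-10, D)*(-41) - 116 = (32/7 - ⅐*(-10) - ⅐*9)*(-41) - 116 = (32/7 + 10/7 - 9/7)*(-41) - 116 = (33/7)*(-41) - 116 = -1353/7 - 116 = -2165/7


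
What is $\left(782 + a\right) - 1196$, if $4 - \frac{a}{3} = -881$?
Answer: $2241$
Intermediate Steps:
$a = 2655$ ($a = 12 - -2643 = 12 + 2643 = 2655$)
$\left(782 + a\right) - 1196 = \left(782 + 2655\right) - 1196 = 3437 - 1196 = 2241$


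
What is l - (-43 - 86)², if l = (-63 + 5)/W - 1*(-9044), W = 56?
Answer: -212745/28 ≈ -7598.0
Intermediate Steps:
l = 253203/28 (l = (-63 + 5)/56 - 1*(-9044) = (1/56)*(-58) + 9044 = -29/28 + 9044 = 253203/28 ≈ 9043.0)
l - (-43 - 86)² = 253203/28 - (-43 - 86)² = 253203/28 - 1*(-129)² = 253203/28 - 1*16641 = 253203/28 - 16641 = -212745/28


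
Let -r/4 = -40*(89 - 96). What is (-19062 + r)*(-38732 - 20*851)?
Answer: 1125186864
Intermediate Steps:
r = -1120 (r = -(-160)*(89 - 96) = -(-160)*(-7) = -4*280 = -1120)
(-19062 + r)*(-38732 - 20*851) = (-19062 - 1120)*(-38732 - 20*851) = -20182*(-38732 - 17020) = -20182*(-55752) = 1125186864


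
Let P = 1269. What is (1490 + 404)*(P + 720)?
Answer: 3767166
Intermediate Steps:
(1490 + 404)*(P + 720) = (1490 + 404)*(1269 + 720) = 1894*1989 = 3767166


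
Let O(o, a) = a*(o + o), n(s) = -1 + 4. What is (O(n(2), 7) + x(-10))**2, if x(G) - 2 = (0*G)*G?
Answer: 1936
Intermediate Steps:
n(s) = 3
O(o, a) = 2*a*o (O(o, a) = a*(2*o) = 2*a*o)
x(G) = 2 (x(G) = 2 + (0*G)*G = 2 + 0*G = 2 + 0 = 2)
(O(n(2), 7) + x(-10))**2 = (2*7*3 + 2)**2 = (42 + 2)**2 = 44**2 = 1936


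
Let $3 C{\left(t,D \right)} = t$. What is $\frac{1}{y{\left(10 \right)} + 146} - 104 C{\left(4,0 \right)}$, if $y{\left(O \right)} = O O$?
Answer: $- \frac{34111}{246} \approx -138.66$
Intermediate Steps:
$y{\left(O \right)} = O^{2}$
$C{\left(t,D \right)} = \frac{t}{3}$
$\frac{1}{y{\left(10 \right)} + 146} - 104 C{\left(4,0 \right)} = \frac{1}{10^{2} + 146} - 104 \cdot \frac{1}{3} \cdot 4 = \frac{1}{100 + 146} - \frac{416}{3} = \frac{1}{246} - \frac{416}{3} = - \frac{34111}{246}$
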